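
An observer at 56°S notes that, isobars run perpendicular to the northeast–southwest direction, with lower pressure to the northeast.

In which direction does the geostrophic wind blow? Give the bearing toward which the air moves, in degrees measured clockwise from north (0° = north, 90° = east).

The pressure-gradient force points toward the northeast (bearing 045°).
Geostrophic balance: in the Southern Hemisphere the Coriolis force deflects motion to the left, so the geostrophic wind blows 90° to the left of the pressure-gradient force (low pressure on the right).
Rotating 045° by 90° counterclockwise gives 315° — the wind blows toward the northwest.

315°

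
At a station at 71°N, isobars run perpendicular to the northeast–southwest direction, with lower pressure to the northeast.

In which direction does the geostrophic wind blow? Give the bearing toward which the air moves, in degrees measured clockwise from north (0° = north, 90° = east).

135°

The pressure-gradient force points toward the northeast (bearing 045°).
Geostrophic balance: in the Northern Hemisphere the Coriolis force deflects motion to the right, so the geostrophic wind blows 90° to the right of the pressure-gradient force (low pressure on the left).
Rotating 045° by 90° clockwise gives 135° — the wind blows toward the southeast.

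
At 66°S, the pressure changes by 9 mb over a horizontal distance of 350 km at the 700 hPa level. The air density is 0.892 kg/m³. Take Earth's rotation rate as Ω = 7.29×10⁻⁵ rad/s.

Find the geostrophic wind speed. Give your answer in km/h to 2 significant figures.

Coriolis parameter at 66°S:
f = 2Ω sin φ = 2 × 7.29×10⁻⁵ × sin 66° = 1.33×10⁻⁴ s⁻¹
Pressure gradient: |∂P/∂n| = 900 Pa / 350000 m = 2.57×10⁻³ Pa/m
Geostrophic balance (pressure-gradient force = Coriolis force):
V_g = (1/(fρ)) |∂P/∂n| = 2.57×10⁻³ / (1.33×10⁻⁴ × 0.892) = 21.6 m/s
Converting: 21.6 m/s × 3.6 = 78 km/h

78 km/h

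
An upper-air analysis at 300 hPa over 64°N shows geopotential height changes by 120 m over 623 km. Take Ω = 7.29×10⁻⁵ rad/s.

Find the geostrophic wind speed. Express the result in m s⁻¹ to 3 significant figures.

Coriolis parameter at 64°N:
f = 2Ω sin φ = 2 × 7.29×10⁻⁵ × sin 64° = 1.31×10⁻⁴ s⁻¹
Height gradient: |∂Z/∂n| = 120 m / 623000 m = 1.93×10⁻⁴
On a pressure surface, geostrophic balance gives V_g = (g/f)|∂Z/∂n|:
V_g = 9.81 × 1.93×10⁻⁴ / 1.31×10⁻⁴ = 14.4 m/s

14.4 m s⁻¹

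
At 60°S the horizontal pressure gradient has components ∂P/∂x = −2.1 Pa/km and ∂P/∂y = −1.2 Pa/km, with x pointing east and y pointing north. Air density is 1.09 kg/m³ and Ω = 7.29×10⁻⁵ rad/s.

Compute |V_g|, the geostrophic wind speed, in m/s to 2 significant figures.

Coriolis parameter at 60°S:
f = 2Ω sin φ = 2 × 7.29×10⁻⁵ × sin 60° = 1.26×10⁻⁴ s⁻¹
In the Southern Hemisphere f is negative: f = −1.26×10⁻⁴ s⁻¹.
Component geostrophic relations (x east, y north):
u_g = −(1/(fρ)) ∂P/∂y,  v_g = (1/(fρ)) ∂P/∂x
u_g = −(−1.2×10⁻³)/(−1.26×10⁻⁴ × 1.09) = −8.72 m/s;  v_g = (−2.1×10⁻³)/(−1.26×10⁻⁴ × 1.09) = 15.3 m/s
|V_g| = √(u_g² + v_g²) = 17.6 m/s

18 m/s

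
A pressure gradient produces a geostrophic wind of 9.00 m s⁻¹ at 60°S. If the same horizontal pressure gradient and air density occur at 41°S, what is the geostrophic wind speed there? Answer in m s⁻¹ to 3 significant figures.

11.9 m s⁻¹

With the same pressure gradient and density, V_g ∝ 1/f ∝ 1/sin φ.
V₂ = V₁ · sin φ₁ / sin φ₂ = 9.00 × sin 60° / sin 41°
V₂ = 9.00 × 0.8660/0.6561 = 11.9 m s⁻¹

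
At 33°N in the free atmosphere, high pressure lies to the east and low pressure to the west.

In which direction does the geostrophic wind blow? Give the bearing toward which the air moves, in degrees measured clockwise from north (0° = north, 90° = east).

000°

The pressure-gradient force points toward the west (bearing 270°).
Geostrophic balance: in the Northern Hemisphere the Coriolis force deflects motion to the right, so the geostrophic wind blows 90° to the right of the pressure-gradient force (low pressure on the left).
Rotating 270° by 90° clockwise gives 000° — the wind blows toward the north.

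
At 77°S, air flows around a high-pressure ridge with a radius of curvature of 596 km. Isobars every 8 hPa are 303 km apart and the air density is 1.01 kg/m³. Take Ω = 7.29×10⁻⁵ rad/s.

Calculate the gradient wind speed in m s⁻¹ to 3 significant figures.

27.0 m s⁻¹

Coriolis parameter at 77°S:
f = 2Ω sin φ = 2 × 7.29×10⁻⁵ × sin 77° = 1.42×10⁻⁴ s⁻¹
Pressure gradient: |∂P/∂n| = 800 Pa / 303000 m = 2.64×10⁻³ Pa/m
Geostrophic speed: V_g = |∂P/∂n|/(fρ) = 2.64×10⁻³/(1.42×10⁻⁴ × 1.01) = 18.4 m/s
Around a high, pressure-gradient force acts outward with centrifugal, so Coriolis balances both:
fV = (1/ρ)|∂P/∂n| + V²/R  →  V² − fR·V + fR·V_g = 0
With fR = 1.42×10⁻⁴ × 596×10³ m = 84.7 m/s:
V = [fR − √((fR)² − 4 fR V_g)]/2 = [84.7 − √(84.7² − 4×84.7×18.4)]/2 = 27 m/s
Supergeostrophic (V > V_g = 18.4 m/s), as expected around a high.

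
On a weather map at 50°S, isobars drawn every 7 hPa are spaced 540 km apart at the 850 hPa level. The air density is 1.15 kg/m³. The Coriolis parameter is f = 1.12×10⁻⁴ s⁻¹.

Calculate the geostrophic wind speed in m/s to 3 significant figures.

Pressure gradient: |∂P/∂n| = 700 Pa / 540000 m = 1.30×10⁻³ Pa/m
Geostrophic balance (pressure-gradient force = Coriolis force):
V_g = (1/(fρ)) |∂P/∂n| = 1.30×10⁻³ / (1.12×10⁻⁴ × 1.15) = 10.1 m/s

10.1 m/s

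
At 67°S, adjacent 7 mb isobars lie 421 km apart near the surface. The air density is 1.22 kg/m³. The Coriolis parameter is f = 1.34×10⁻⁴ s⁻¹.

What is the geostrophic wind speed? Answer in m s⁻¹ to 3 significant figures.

10.2 m s⁻¹

Pressure gradient: |∂P/∂n| = 700 Pa / 421000 m = 1.66×10⁻³ Pa/m
Geostrophic balance (pressure-gradient force = Coriolis force):
V_g = (1/(fρ)) |∂P/∂n| = 1.66×10⁻³ / (1.34×10⁻⁴ × 1.22) = 10.2 m/s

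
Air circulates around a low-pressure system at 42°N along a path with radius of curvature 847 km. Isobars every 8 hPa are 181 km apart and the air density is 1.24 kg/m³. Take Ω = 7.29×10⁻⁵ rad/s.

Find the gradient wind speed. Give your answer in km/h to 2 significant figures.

Coriolis parameter at 42°N:
f = 2Ω sin φ = 2 × 7.29×10⁻⁵ × sin 42° = 9.76×10⁻⁵ s⁻¹
Pressure gradient: |∂P/∂n| = 800 Pa / 181000 m = 4.42×10⁻³ Pa/m
Geostrophic speed: V_g = |∂P/∂n|/(fρ) = 4.42×10⁻³/(9.76×10⁻⁵ × 1.24) = 36.5 m/s
Around a low, centrifugal force acts outward with Coriolis, so pressure-gradient force balances both:
(1/ρ)|∂P/∂n| = fV + V²/R  →  V² + fR·V − fR·V_g = 0
With fR = 9.76×10⁻⁵ × 847×10³ m = 82.6 m/s:
V = [−fR + √((fR)² + 4 fR V_g)]/2 = [−82.6 + √(82.6² + 4×82.6×36.5)]/2 = 27.4 m/s
Subgeostrophic (V < V_g = 36.5 m/s), as expected around a low.
Converting: 27.4 m/s × 3.6 = 99 km/h

99 km/h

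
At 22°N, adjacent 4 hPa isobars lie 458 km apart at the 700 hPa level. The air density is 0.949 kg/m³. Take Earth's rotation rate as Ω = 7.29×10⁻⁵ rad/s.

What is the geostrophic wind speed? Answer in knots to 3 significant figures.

32.8 knots

Coriolis parameter at 22°N:
f = 2Ω sin φ = 2 × 7.29×10⁻⁵ × sin 22° = 5.46×10⁻⁵ s⁻¹
Pressure gradient: |∂P/∂n| = 400 Pa / 458000 m = 8.73×10⁻⁴ Pa/m
Geostrophic balance (pressure-gradient force = Coriolis force):
V_g = (1/(fρ)) |∂P/∂n| = 8.73×10⁻⁴ / (5.46×10⁻⁵ × 0.949) = 16.8 m/s
Converting: 16.8 m/s × 1.944 = 32.8 knots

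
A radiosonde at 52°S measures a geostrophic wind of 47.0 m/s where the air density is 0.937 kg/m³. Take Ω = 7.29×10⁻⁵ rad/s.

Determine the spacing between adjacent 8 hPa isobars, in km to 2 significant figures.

Coriolis parameter at 52°S:
f = 2Ω sin φ = 2 × 7.29×10⁻⁵ × sin 52° = 1.15×10⁻⁴ s⁻¹
Geostrophic balance rearranged: |∂P/∂n| = f ρ V_g
|∂P/∂n| = 1.15×10⁻⁴ × 0.937 × 47.0 = 5.06×10⁻³ Pa/m
Isobar spacing: Δn = ΔP/|∂P/∂n| = 800 Pa / 5.06×10⁻³ Pa/m = 158111 m ≈ 160 km

160 km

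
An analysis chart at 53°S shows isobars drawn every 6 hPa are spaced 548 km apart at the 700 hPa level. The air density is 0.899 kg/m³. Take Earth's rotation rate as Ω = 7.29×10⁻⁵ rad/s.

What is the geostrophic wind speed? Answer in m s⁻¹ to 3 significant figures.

Coriolis parameter at 53°S:
f = 2Ω sin φ = 2 × 7.29×10⁻⁵ × sin 53° = 1.16×10⁻⁴ s⁻¹
Pressure gradient: |∂P/∂n| = 600 Pa / 548000 m = 1.09×10⁻³ Pa/m
Geostrophic balance (pressure-gradient force = Coriolis force):
V_g = (1/(fρ)) |∂P/∂n| = 1.09×10⁻³ / (1.16×10⁻⁴ × 0.899) = 10.5 m/s

10.5 m s⁻¹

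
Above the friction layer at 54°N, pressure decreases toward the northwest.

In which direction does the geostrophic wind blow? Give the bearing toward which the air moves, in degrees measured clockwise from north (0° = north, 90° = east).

The pressure-gradient force points toward the northwest (bearing 315°).
Geostrophic balance: in the Northern Hemisphere the Coriolis force deflects motion to the right, so the geostrophic wind blows 90° to the right of the pressure-gradient force (low pressure on the left).
Rotating 315° by 90° clockwise gives 045° — the wind blows toward the northeast.

045°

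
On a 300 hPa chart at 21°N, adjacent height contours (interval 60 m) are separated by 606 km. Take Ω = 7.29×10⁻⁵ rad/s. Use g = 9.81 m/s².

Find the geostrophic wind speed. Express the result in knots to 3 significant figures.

Coriolis parameter at 21°N:
f = 2Ω sin φ = 2 × 7.29×10⁻⁵ × sin 21° = 5.23×10⁻⁵ s⁻¹
Height gradient: |∂Z/∂n| = 60 m / 606000 m = 9.90×10⁻⁵
On a pressure surface, geostrophic balance gives V_g = (g/f)|∂Z/∂n|:
V_g = 9.81 × 9.90×10⁻⁵ / 5.23×10⁻⁵ = 18.6 m/s
Converting: 18.6 m/s × 1.944 = 36.1 knots

36.1 knots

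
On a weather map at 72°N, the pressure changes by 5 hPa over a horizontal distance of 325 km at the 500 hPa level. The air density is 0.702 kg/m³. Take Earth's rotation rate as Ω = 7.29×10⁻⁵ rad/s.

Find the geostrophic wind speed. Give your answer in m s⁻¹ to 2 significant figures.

16 m s⁻¹

Coriolis parameter at 72°N:
f = 2Ω sin φ = 2 × 7.29×10⁻⁵ × sin 72° = 1.39×10⁻⁴ s⁻¹
Pressure gradient: |∂P/∂n| = 500 Pa / 325000 m = 1.54×10⁻³ Pa/m
Geostrophic balance (pressure-gradient force = Coriolis force):
V_g = (1/(fρ)) |∂P/∂n| = 1.54×10⁻³ / (1.39×10⁻⁴ × 0.702) = 15.8 m/s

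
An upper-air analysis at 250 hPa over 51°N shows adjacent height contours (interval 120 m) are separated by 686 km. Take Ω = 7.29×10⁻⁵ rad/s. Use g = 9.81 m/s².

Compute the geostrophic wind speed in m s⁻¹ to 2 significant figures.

Coriolis parameter at 51°N:
f = 2Ω sin φ = 2 × 7.29×10⁻⁵ × sin 51° = 1.13×10⁻⁴ s⁻¹
Height gradient: |∂Z/∂n| = 120 m / 686000 m = 1.75×10⁻⁴
On a pressure surface, geostrophic balance gives V_g = (g/f)|∂Z/∂n|:
V_g = 9.81 × 1.75×10⁻⁴ / 1.13×10⁻⁴ = 15.1 m/s

15 m s⁻¹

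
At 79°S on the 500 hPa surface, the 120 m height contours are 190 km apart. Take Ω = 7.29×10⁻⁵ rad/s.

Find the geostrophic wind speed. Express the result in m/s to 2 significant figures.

Coriolis parameter at 79°S:
f = 2Ω sin φ = 2 × 7.29×10⁻⁵ × sin 79° = 1.43×10⁻⁴ s⁻¹
Height gradient: |∂Z/∂n| = 120 m / 190000 m = 6.32×10⁻⁴
On a pressure surface, geostrophic balance gives V_g = (g/f)|∂Z/∂n|:
V_g = 9.81 × 6.32×10⁻⁴ / 1.43×10⁻⁴ = 43.3 m/s

43 m/s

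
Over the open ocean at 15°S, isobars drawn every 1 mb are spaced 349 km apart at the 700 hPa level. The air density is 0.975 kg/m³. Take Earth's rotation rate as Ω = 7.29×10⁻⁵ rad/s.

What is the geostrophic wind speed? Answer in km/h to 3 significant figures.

Coriolis parameter at 15°S:
f = 2Ω sin φ = 2 × 7.29×10⁻⁵ × sin 15° = 3.77×10⁻⁵ s⁻¹
Pressure gradient: |∂P/∂n| = 100 Pa / 349000 m = 2.87×10⁻⁴ Pa/m
Geostrophic balance (pressure-gradient force = Coriolis force):
V_g = (1/(fρ)) |∂P/∂n| = 2.87×10⁻⁴ / (3.77×10⁻⁵ × 0.975) = 7.79 m/s
Converting: 7.79 m/s × 3.6 = 28.0 km/h

28.0 km/h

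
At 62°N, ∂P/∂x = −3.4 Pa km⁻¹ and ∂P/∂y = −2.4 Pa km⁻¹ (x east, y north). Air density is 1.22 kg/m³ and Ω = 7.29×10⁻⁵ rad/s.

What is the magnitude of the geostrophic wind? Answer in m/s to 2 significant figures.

26 m/s

Coriolis parameter at 62°N:
f = 2Ω sin φ = 2 × 7.29×10⁻⁵ × sin 62° = 1.29×10⁻⁴ s⁻¹
Component geostrophic relations (x east, y north):
u_g = −(1/(fρ)) ∂P/∂y,  v_g = (1/(fρ)) ∂P/∂x
u_g = −(−2.4×10⁻³)/(1.29×10⁻⁴ × 1.22) = 15.3 m/s;  v_g = (−3.4×10⁻³)/(1.29×10⁻⁴ × 1.22) = −21.6 m/s
|V_g| = √(u_g² + v_g²) = 26.5 m/s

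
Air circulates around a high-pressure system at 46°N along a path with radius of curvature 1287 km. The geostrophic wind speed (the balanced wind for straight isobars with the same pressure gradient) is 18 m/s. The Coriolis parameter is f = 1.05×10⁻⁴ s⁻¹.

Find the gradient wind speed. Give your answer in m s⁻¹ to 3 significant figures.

21.4 m s⁻¹

Around a high, pressure-gradient force acts outward with centrifugal, so Coriolis balances both:
fV = (1/ρ)|∂P/∂n| + V²/R  →  V² − fR·V + fR·V_g = 0
With fR = 1.05×10⁻⁴ × 1287×10³ m = 135 m/s:
V = [fR − √((fR)² − 4 fR V_g)]/2 = [135 − √(135² − 4×135×18)]/2 = 21.4 m/s
Supergeostrophic (V > V_g = 18 m/s), as expected around a high.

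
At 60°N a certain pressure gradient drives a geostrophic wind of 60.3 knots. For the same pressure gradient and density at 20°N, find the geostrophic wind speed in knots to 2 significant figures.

150 knots

With the same pressure gradient and density, V_g ∝ 1/f ∝ 1/sin φ.
V₂ = V₁ · sin φ₁ / sin φ₂ = 60.3 × sin 60° / sin 20°
V₂ = 60.3 × 0.8660/0.3420 = 150 knots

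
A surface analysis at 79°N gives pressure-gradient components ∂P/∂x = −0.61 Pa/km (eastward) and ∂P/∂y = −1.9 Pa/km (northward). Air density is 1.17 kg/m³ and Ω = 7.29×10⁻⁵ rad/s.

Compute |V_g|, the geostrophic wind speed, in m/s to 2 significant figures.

Coriolis parameter at 79°N:
f = 2Ω sin φ = 2 × 7.29×10⁻⁵ × sin 79° = 1.43×10⁻⁴ s⁻¹
Component geostrophic relations (x east, y north):
u_g = −(1/(fρ)) ∂P/∂y,  v_g = (1/(fρ)) ∂P/∂x
u_g = −(−1.9×10⁻³)/(1.43×10⁻⁴ × 1.17) = 11.3 m/s;  v_g = (−0.61×10⁻³)/(1.43×10⁻⁴ × 1.17) = −3.64 m/s
|V_g| = √(u_g² + v_g²) = 11.9 m/s

12 m/s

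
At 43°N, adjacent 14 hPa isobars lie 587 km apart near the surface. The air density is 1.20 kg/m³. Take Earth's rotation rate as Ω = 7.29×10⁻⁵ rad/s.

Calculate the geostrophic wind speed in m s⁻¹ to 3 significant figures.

Coriolis parameter at 43°N:
f = 2Ω sin φ = 2 × 7.29×10⁻⁵ × sin 43° = 9.94×10⁻⁵ s⁻¹
Pressure gradient: |∂P/∂n| = 1400 Pa / 587000 m = 2.39×10⁻³ Pa/m
Geostrophic balance (pressure-gradient force = Coriolis force):
V_g = (1/(fρ)) |∂P/∂n| = 2.39×10⁻³ / (9.94×10⁻⁵ × 1.20) = 20.0 m/s

20.0 m s⁻¹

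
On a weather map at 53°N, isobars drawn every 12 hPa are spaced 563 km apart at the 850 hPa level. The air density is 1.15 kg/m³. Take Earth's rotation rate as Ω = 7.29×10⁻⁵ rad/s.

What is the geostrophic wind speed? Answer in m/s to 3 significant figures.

15.9 m/s

Coriolis parameter at 53°N:
f = 2Ω sin φ = 2 × 7.29×10⁻⁵ × sin 53° = 1.16×10⁻⁴ s⁻¹
Pressure gradient: |∂P/∂n| = 1200 Pa / 563000 m = 2.13×10⁻³ Pa/m
Geostrophic balance (pressure-gradient force = Coriolis force):
V_g = (1/(fρ)) |∂P/∂n| = 2.13×10⁻³ / (1.16×10⁻⁴ × 1.15) = 15.9 m/s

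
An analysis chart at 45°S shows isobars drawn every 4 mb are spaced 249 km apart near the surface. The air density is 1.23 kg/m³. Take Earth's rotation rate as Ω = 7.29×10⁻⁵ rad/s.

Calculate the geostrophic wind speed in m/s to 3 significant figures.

Coriolis parameter at 45°S:
f = 2Ω sin φ = 2 × 7.29×10⁻⁵ × sin 45° = 1.03×10⁻⁴ s⁻¹
Pressure gradient: |∂P/∂n| = 400 Pa / 249000 m = 1.61×10⁻³ Pa/m
Geostrophic balance (pressure-gradient force = Coriolis force):
V_g = (1/(fρ)) |∂P/∂n| = 1.61×10⁻³ / (1.03×10⁻⁴ × 1.23) = 12.7 m/s

12.7 m/s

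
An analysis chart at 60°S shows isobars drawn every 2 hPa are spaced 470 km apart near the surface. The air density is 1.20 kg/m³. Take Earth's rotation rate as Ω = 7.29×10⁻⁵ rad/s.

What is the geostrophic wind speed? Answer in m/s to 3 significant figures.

2.81 m/s

Coriolis parameter at 60°S:
f = 2Ω sin φ = 2 × 7.29×10⁻⁵ × sin 60° = 1.26×10⁻⁴ s⁻¹
Pressure gradient: |∂P/∂n| = 200 Pa / 470000 m = 4.26×10⁻⁴ Pa/m
Geostrophic balance (pressure-gradient force = Coriolis force):
V_g = (1/(fρ)) |∂P/∂n| = 4.26×10⁻⁴ / (1.26×10⁻⁴ × 1.20) = 2.81 m/s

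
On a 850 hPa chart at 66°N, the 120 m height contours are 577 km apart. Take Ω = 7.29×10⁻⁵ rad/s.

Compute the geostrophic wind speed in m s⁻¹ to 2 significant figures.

15 m s⁻¹

Coriolis parameter at 66°N:
f = 2Ω sin φ = 2 × 7.29×10⁻⁵ × sin 66° = 1.33×10⁻⁴ s⁻¹
Height gradient: |∂Z/∂n| = 120 m / 577000 m = 2.08×10⁻⁴
On a pressure surface, geostrophic balance gives V_g = (g/f)|∂Z/∂n|:
V_g = 9.81 × 2.08×10⁻⁴ / 1.33×10⁻⁴ = 15.3 m/s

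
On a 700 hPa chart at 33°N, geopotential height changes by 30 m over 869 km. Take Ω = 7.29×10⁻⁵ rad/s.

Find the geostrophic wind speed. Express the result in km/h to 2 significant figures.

15 km/h

Coriolis parameter at 33°N:
f = 2Ω sin φ = 2 × 7.29×10⁻⁵ × sin 33° = 7.94×10⁻⁵ s⁻¹
Height gradient: |∂Z/∂n| = 30 m / 869000 m = 3.45×10⁻⁵
On a pressure surface, geostrophic balance gives V_g = (g/f)|∂Z/∂n|:
V_g = 9.81 × 3.45×10⁻⁵ / 7.94×10⁻⁵ = 4.26 m/s
Converting: 4.26 m/s × 3.6 = 15 km/h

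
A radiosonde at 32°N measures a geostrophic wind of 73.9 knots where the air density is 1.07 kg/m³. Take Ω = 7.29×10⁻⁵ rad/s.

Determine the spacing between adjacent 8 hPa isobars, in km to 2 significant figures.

Coriolis parameter at 32°N:
f = 2Ω sin φ = 2 × 7.29×10⁻⁵ × sin 32° = 7.73×10⁻⁵ s⁻¹
Wind speed in SI: 73.9 knots = 38.0 m/s
Geostrophic balance rearranged: |∂P/∂n| = f ρ V_g
|∂P/∂n| = 7.73×10⁻⁵ × 1.07 × 38.0 = 3.14×10⁻³ Pa/m
Isobar spacing: Δn = ΔP/|∂P/∂n| = 800 Pa / 3.14×10⁻³ Pa/m = 254540 m ≈ 250 km

250 km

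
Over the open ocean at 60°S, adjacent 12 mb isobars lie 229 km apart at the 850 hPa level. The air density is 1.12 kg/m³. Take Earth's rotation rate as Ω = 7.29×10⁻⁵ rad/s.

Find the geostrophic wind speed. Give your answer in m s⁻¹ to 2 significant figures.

37 m s⁻¹

Coriolis parameter at 60°S:
f = 2Ω sin φ = 2 × 7.29×10⁻⁵ × sin 60° = 1.26×10⁻⁴ s⁻¹
Pressure gradient: |∂P/∂n| = 1200 Pa / 229000 m = 5.24×10⁻³ Pa/m
Geostrophic balance (pressure-gradient force = Coriolis force):
V_g = (1/(fρ)) |∂P/∂n| = 5.24×10⁻³ / (1.26×10⁻⁴ × 1.12) = 37.1 m/s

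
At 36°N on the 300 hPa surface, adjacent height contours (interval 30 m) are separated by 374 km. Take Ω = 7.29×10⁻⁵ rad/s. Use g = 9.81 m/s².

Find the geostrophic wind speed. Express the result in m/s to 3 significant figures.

Coriolis parameter at 36°N:
f = 2Ω sin φ = 2 × 7.29×10⁻⁵ × sin 36° = 8.57×10⁻⁵ s⁻¹
Height gradient: |∂Z/∂n| = 30 m / 374000 m = 8.02×10⁻⁵
On a pressure surface, geostrophic balance gives V_g = (g/f)|∂Z/∂n|:
V_g = 9.81 × 8.02×10⁻⁵ / 8.57×10⁻⁵ = 9.18 m/s

9.18 m/s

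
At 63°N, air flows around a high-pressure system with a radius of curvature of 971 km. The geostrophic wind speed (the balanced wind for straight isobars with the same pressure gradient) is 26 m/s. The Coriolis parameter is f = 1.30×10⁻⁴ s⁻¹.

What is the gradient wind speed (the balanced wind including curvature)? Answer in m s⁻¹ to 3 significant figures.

Around a high, pressure-gradient force acts outward with centrifugal, so Coriolis balances both:
fV = (1/ρ)|∂P/∂n| + V²/R  →  V² − fR·V + fR·V_g = 0
With fR = 1.30×10⁻⁴ × 971×10³ m = 126 m/s:
V = [fR − √((fR)² − 4 fR V_g)]/2 = [126 − √(126² − 4×126×26)]/2 = 36.6 m/s
Supergeostrophic (V > V_g = 26 m/s), as expected around a high.

36.6 m s⁻¹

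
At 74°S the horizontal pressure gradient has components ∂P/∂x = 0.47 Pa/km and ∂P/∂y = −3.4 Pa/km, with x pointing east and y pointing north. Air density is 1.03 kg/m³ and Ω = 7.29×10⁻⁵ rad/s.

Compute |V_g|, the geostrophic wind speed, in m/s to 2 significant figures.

Coriolis parameter at 74°S:
f = 2Ω sin φ = 2 × 7.29×10⁻⁵ × sin 74° = 1.40×10⁻⁴ s⁻¹
In the Southern Hemisphere f is negative: f = −1.40×10⁻⁴ s⁻¹.
Component geostrophic relations (x east, y north):
u_g = −(1/(fρ)) ∂P/∂y,  v_g = (1/(fρ)) ∂P/∂x
u_g = −(−3.4×10⁻³)/(−1.40×10⁻⁴ × 1.03) = −23.6 m/s;  v_g = (0.47×10⁻³)/(−1.40×10⁻⁴ × 1.03) = −3.26 m/s
|V_g| = √(u_g² + v_g²) = 23.8 m/s

24 m/s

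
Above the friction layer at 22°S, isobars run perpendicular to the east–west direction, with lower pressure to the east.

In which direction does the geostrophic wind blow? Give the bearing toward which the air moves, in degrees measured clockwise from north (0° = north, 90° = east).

The pressure-gradient force points toward the east (bearing 090°).
Geostrophic balance: in the Southern Hemisphere the Coriolis force deflects motion to the left, so the geostrophic wind blows 90° to the left of the pressure-gradient force (low pressure on the right).
Rotating 090° by 90° counterclockwise gives 000° — the wind blows toward the north.

000°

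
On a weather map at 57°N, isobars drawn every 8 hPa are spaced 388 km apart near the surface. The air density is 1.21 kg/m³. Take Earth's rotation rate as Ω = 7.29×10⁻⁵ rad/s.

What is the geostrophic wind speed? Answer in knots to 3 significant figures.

27.1 knots

Coriolis parameter at 57°N:
f = 2Ω sin φ = 2 × 7.29×10⁻⁵ × sin 57° = 1.22×10⁻⁴ s⁻¹
Pressure gradient: |∂P/∂n| = 800 Pa / 388000 m = 2.06×10⁻³ Pa/m
Geostrophic balance (pressure-gradient force = Coriolis force):
V_g = (1/(fρ)) |∂P/∂n| = 2.06×10⁻³ / (1.22×10⁻⁴ × 1.21) = 13.9 m/s
Converting: 13.9 m/s × 1.944 = 27.1 knots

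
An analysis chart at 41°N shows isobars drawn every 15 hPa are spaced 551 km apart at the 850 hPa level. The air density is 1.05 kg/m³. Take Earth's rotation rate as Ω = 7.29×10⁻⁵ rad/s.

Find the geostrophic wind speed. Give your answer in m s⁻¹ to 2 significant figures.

27 m s⁻¹

Coriolis parameter at 41°N:
f = 2Ω sin φ = 2 × 7.29×10⁻⁵ × sin 41° = 9.57×10⁻⁵ s⁻¹
Pressure gradient: |∂P/∂n| = 1500 Pa / 551000 m = 2.72×10⁻³ Pa/m
Geostrophic balance (pressure-gradient force = Coriolis force):
V_g = (1/(fρ)) |∂P/∂n| = 2.72×10⁻³ / (9.57×10⁻⁵ × 1.05) = 27.1 m/s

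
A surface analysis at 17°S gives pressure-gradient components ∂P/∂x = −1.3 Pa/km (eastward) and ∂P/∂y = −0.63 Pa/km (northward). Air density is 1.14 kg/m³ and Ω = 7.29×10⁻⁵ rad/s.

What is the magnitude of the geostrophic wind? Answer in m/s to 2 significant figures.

Coriolis parameter at 17°S:
f = 2Ω sin φ = 2 × 7.29×10⁻⁵ × sin 17° = 4.26×10⁻⁵ s⁻¹
In the Southern Hemisphere f is negative: f = −4.26×10⁻⁵ s⁻¹.
Component geostrophic relations (x east, y north):
u_g = −(1/(fρ)) ∂P/∂y,  v_g = (1/(fρ)) ∂P/∂x
u_g = −(−0.63×10⁻³)/(−4.26×10⁻⁵ × 1.14) = −13.0 m/s;  v_g = (−1.3×10⁻³)/(−4.26×10⁻⁵ × 1.14) = 26.8 m/s
|V_g| = √(u_g² + v_g²) = 29.7 m/s

30 m/s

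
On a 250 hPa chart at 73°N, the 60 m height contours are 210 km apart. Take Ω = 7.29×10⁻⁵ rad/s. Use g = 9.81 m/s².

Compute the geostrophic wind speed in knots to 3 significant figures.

39.1 knots

Coriolis parameter at 73°N:
f = 2Ω sin φ = 2 × 7.29×10⁻⁵ × sin 73° = 1.39×10⁻⁴ s⁻¹
Height gradient: |∂Z/∂n| = 60 m / 210000 m = 2.86×10⁻⁴
On a pressure surface, geostrophic balance gives V_g = (g/f)|∂Z/∂n|:
V_g = 9.81 × 2.86×10⁻⁴ / 1.39×10⁻⁴ = 20.1 m/s
Converting: 20.1 m/s × 1.944 = 39.1 knots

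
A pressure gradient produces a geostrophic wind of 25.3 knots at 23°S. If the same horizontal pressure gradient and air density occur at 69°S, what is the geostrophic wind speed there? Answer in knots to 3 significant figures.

10.6 knots

With the same pressure gradient and density, V_g ∝ 1/f ∝ 1/sin φ.
V₂ = V₁ · sin φ₁ / sin φ₂ = 25.3 × sin 23° / sin 69°
V₂ = 25.3 × 0.3907/0.9336 = 10.6 knots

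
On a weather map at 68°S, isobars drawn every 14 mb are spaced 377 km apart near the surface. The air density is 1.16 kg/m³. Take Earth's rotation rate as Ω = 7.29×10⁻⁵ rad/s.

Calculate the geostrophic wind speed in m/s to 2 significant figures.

24 m/s

Coriolis parameter at 68°S:
f = 2Ω sin φ = 2 × 7.29×10⁻⁵ × sin 68° = 1.35×10⁻⁴ s⁻¹
Pressure gradient: |∂P/∂n| = 1400 Pa / 377000 m = 3.71×10⁻³ Pa/m
Geostrophic balance (pressure-gradient force = Coriolis force):
V_g = (1/(fρ)) |∂P/∂n| = 3.71×10⁻³ / (1.35×10⁻⁴ × 1.16) = 23.7 m/s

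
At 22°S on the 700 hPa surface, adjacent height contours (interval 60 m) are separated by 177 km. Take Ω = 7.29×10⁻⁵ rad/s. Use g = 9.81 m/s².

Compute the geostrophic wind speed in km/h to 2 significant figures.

Coriolis parameter at 22°S:
f = 2Ω sin φ = 2 × 7.29×10⁻⁵ × sin 22° = 5.46×10⁻⁵ s⁻¹
Height gradient: |∂Z/∂n| = 60 m / 177000 m = 3.39×10⁻⁴
On a pressure surface, geostrophic balance gives V_g = (g/f)|∂Z/∂n|:
V_g = 9.81 × 3.39×10⁻⁴ / 5.46×10⁻⁵ = 60.9 m/s
Converting: 60.9 m/s × 3.6 = 220 km/h

220 km/h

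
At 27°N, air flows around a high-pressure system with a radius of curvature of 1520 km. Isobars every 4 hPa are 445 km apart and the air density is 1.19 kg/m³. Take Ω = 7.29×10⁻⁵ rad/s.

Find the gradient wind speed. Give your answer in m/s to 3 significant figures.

13.1 m/s

Coriolis parameter at 27°N:
f = 2Ω sin φ = 2 × 7.29×10⁻⁵ × sin 27° = 6.62×10⁻⁵ s⁻¹
Pressure gradient: |∂P/∂n| = 400 Pa / 445000 m = 8.99×10⁻⁴ Pa/m
Geostrophic speed: V_g = |∂P/∂n|/(fρ) = 8.99×10⁻⁴/(6.62×10⁻⁵ × 1.19) = 11.4 m/s
Around a high, pressure-gradient force acts outward with centrifugal, so Coriolis balances both:
fV = (1/ρ)|∂P/∂n| + V²/R  →  V² − fR·V + fR·V_g = 0
With fR = 6.62×10⁻⁵ × 1520×10³ m = 101 m/s:
V = [fR − √((fR)² − 4 fR V_g)]/2 = [101 − √(101² − 4×101×11.4)]/2 = 13.1 m/s
Supergeostrophic (V > V_g = 11.4 m/s), as expected around a high.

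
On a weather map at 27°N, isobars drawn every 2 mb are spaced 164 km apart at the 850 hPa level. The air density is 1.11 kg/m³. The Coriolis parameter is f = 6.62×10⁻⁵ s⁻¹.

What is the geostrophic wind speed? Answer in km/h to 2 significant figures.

60 km/h

Pressure gradient: |∂P/∂n| = 200 Pa / 164000 m = 1.22×10⁻³ Pa/m
Geostrophic balance (pressure-gradient force = Coriolis force):
V_g = (1/(fρ)) |∂P/∂n| = 1.22×10⁻³ / (6.62×10⁻⁵ × 1.11) = 16.6 m/s
Converting: 16.6 m/s × 3.6 = 60 km/h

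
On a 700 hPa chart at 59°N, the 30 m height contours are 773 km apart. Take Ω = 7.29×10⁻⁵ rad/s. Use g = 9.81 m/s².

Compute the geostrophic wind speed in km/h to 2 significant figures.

11 km/h

Coriolis parameter at 59°N:
f = 2Ω sin φ = 2 × 7.29×10⁻⁵ × sin 59° = 1.25×10⁻⁴ s⁻¹
Height gradient: |∂Z/∂n| = 30 m / 773000 m = 3.88×10⁻⁵
On a pressure surface, geostrophic balance gives V_g = (g/f)|∂Z/∂n|:
V_g = 9.81 × 3.88×10⁻⁵ / 1.25×10⁻⁴ = 3.05 m/s
Converting: 3.05 m/s × 3.6 = 11 km/h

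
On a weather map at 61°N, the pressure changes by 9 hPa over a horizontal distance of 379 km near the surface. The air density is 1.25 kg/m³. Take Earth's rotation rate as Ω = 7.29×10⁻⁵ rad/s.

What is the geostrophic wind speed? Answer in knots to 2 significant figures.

29 knots

Coriolis parameter at 61°N:
f = 2Ω sin φ = 2 × 7.29×10⁻⁵ × sin 61° = 1.28×10⁻⁴ s⁻¹
Pressure gradient: |∂P/∂n| = 900 Pa / 379000 m = 2.37×10⁻³ Pa/m
Geostrophic balance (pressure-gradient force = Coriolis force):
V_g = (1/(fρ)) |∂P/∂n| = 2.37×10⁻³ / (1.28×10⁻⁴ × 1.25) = 14.9 m/s
Converting: 14.9 m/s × 1.944 = 29 knots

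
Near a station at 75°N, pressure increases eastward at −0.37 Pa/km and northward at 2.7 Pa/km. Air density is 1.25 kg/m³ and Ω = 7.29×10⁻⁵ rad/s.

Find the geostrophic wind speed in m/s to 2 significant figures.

Coriolis parameter at 75°N:
f = 2Ω sin φ = 2 × 7.29×10⁻⁵ × sin 75° = 1.41×10⁻⁴ s⁻¹
Component geostrophic relations (x east, y north):
u_g = −(1/(fρ)) ∂P/∂y,  v_g = (1/(fρ)) ∂P/∂x
u_g = −(2.7×10⁻³)/(1.41×10⁻⁴ × 1.25) = −15.3 m/s;  v_g = (−0.37×10⁻³)/(1.41×10⁻⁴ × 1.25) = −2.10 m/s
|V_g| = √(u_g² + v_g²) = 15.5 m/s

15 m/s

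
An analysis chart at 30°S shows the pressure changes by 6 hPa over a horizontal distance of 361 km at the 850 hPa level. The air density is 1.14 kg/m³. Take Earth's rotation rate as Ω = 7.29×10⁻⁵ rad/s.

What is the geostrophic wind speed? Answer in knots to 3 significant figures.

Coriolis parameter at 30°S:
f = 2Ω sin φ = 2 × 7.29×10⁻⁵ × sin 30° = 7.29×10⁻⁵ s⁻¹
Pressure gradient: |∂P/∂n| = 600 Pa / 361000 m = 1.66×10⁻³ Pa/m
Geostrophic balance (pressure-gradient force = Coriolis force):
V_g = (1/(fρ)) |∂P/∂n| = 1.66×10⁻³ / (7.29×10⁻⁵ × 1.14) = 20.0 m/s
Converting: 20.0 m/s × 1.944 = 38.9 knots

38.9 knots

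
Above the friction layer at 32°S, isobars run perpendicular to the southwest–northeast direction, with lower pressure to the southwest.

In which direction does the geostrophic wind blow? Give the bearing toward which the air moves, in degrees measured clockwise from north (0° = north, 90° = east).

The pressure-gradient force points toward the southwest (bearing 225°).
Geostrophic balance: in the Southern Hemisphere the Coriolis force deflects motion to the left, so the geostrophic wind blows 90° to the left of the pressure-gradient force (low pressure on the right).
Rotating 225° by 90° counterclockwise gives 135° — the wind blows toward the southeast.

135°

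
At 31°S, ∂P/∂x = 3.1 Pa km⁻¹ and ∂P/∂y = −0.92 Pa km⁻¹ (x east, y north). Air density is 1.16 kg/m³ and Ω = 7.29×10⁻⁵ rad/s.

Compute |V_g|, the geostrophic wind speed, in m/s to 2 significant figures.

Coriolis parameter at 31°S:
f = 2Ω sin φ = 2 × 7.29×10⁻⁵ × sin 31° = 7.51×10⁻⁵ s⁻¹
In the Southern Hemisphere f is negative: f = −7.51×10⁻⁵ s⁻¹.
Component geostrophic relations (x east, y north):
u_g = −(1/(fρ)) ∂P/∂y,  v_g = (1/(fρ)) ∂P/∂x
u_g = −(−0.92×10⁻³)/(−7.51×10⁻⁵ × 1.16) = −10.6 m/s;  v_g = (3.1×10⁻³)/(−7.51×10⁻⁵ × 1.16) = −35.6 m/s
|V_g| = √(u_g² + v_g²) = 37.1 m/s

37 m/s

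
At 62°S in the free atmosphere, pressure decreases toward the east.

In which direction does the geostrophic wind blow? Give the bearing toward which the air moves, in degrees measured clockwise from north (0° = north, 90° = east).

000°

The pressure-gradient force points toward the east (bearing 090°).
Geostrophic balance: in the Southern Hemisphere the Coriolis force deflects motion to the left, so the geostrophic wind blows 90° to the left of the pressure-gradient force (low pressure on the right).
Rotating 090° by 90° counterclockwise gives 000° — the wind blows toward the north.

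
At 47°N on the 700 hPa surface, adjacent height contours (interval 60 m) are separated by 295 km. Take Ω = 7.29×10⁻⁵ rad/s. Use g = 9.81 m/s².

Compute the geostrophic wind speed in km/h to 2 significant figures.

67 km/h

Coriolis parameter at 47°N:
f = 2Ω sin φ = 2 × 7.29×10⁻⁵ × sin 47° = 1.07×10⁻⁴ s⁻¹
Height gradient: |∂Z/∂n| = 60 m / 295000 m = 2.03×10⁻⁴
On a pressure surface, geostrophic balance gives V_g = (g/f)|∂Z/∂n|:
V_g = 9.81 × 2.03×10⁻⁴ / 1.07×10⁻⁴ = 18.7 m/s
Converting: 18.7 m/s × 3.6 = 67 km/h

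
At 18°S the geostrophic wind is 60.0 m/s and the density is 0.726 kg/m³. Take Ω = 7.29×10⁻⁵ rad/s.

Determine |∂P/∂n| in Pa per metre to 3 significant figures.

1.96×10⁻³ Pa/m

Coriolis parameter at 18°S:
f = 2Ω sin φ = 2 × 7.29×10⁻⁵ × sin 18° = 4.51×10⁻⁵ s⁻¹
Geostrophic balance rearranged: |∂P/∂n| = f ρ V_g
|∂P/∂n| = 4.51×10⁻⁵ × 0.726 × 60.0 = 1.96×10⁻³ Pa/m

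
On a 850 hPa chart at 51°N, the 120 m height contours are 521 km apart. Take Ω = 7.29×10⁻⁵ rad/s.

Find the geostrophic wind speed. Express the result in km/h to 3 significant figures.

71.8 km/h

Coriolis parameter at 51°N:
f = 2Ω sin φ = 2 × 7.29×10⁻⁵ × sin 51° = 1.13×10⁻⁴ s⁻¹
Height gradient: |∂Z/∂n| = 120 m / 521000 m = 2.30×10⁻⁴
On a pressure surface, geostrophic balance gives V_g = (g/f)|∂Z/∂n|:
V_g = 9.81 × 2.30×10⁻⁴ / 1.13×10⁻⁴ = 19.9 m/s
Converting: 19.9 m/s × 3.6 = 71.8 km/h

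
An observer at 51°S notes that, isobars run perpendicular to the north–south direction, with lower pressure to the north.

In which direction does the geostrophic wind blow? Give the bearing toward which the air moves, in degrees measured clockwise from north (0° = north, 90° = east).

270°

The pressure-gradient force points toward the north (bearing 000°).
Geostrophic balance: in the Southern Hemisphere the Coriolis force deflects motion to the left, so the geostrophic wind blows 90° to the left of the pressure-gradient force (low pressure on the right).
Rotating 000° by 90° counterclockwise gives 270° — the wind blows toward the west.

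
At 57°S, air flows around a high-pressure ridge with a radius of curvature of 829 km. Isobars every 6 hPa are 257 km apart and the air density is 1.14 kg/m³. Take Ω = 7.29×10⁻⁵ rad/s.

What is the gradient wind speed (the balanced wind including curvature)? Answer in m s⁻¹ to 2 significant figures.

21 m s⁻¹

Coriolis parameter at 57°S:
f = 2Ω sin φ = 2 × 7.29×10⁻⁵ × sin 57° = 1.22×10⁻⁴ s⁻¹
Pressure gradient: |∂P/∂n| = 600 Pa / 257000 m = 2.33×10⁻³ Pa/m
Geostrophic speed: V_g = |∂P/∂n|/(fρ) = 2.33×10⁻³/(1.22×10⁻⁴ × 1.14) = 16.7 m/s
Around a high, pressure-gradient force acts outward with centrifugal, so Coriolis balances both:
fV = (1/ρ)|∂P/∂n| + V²/R  →  V² − fR·V + fR·V_g = 0
With fR = 1.22×10⁻⁴ × 829×10³ m = 101 m/s:
V = [fR − √((fR)² − 4 fR V_g)]/2 = [101 − √(101² − 4×101×16.7)]/2 = 21.2 m/s
Supergeostrophic (V > V_g = 16.7 m/s), as expected around a high.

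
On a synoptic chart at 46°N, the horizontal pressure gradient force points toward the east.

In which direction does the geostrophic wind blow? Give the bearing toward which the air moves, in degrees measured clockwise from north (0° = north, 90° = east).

180°

The pressure-gradient force points toward the east (bearing 090°).
Geostrophic balance: in the Northern Hemisphere the Coriolis force deflects motion to the right, so the geostrophic wind blows 90° to the right of the pressure-gradient force (low pressure on the left).
Rotating 090° by 90° clockwise gives 180° — the wind blows toward the south.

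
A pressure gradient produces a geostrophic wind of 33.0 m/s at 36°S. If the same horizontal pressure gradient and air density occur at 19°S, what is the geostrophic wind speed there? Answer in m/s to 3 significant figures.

With the same pressure gradient and density, V_g ∝ 1/f ∝ 1/sin φ.
V₂ = V₁ · sin φ₁ / sin φ₂ = 33.0 × sin 36° / sin 19°
V₂ = 33.0 × 0.5878/0.3256 = 59.6 m/s

59.6 m/s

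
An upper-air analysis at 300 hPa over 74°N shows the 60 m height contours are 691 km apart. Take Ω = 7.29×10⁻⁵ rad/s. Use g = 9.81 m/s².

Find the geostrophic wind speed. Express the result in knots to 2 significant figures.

12 knots

Coriolis parameter at 74°N:
f = 2Ω sin φ = 2 × 7.29×10⁻⁵ × sin 74° = 1.40×10⁻⁴ s⁻¹
Height gradient: |∂Z/∂n| = 60 m / 691000 m = 8.68×10⁻⁵
On a pressure surface, geostrophic balance gives V_g = (g/f)|∂Z/∂n|:
V_g = 9.81 × 8.68×10⁻⁵ / 1.40×10⁻⁴ = 6.08 m/s
Converting: 6.08 m/s × 1.944 = 12 knots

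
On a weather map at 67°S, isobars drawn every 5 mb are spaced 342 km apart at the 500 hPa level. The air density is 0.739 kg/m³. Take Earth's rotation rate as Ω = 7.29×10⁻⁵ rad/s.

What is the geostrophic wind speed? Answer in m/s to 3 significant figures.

Coriolis parameter at 67°S:
f = 2Ω sin φ = 2 × 7.29×10⁻⁵ × sin 67° = 1.34×10⁻⁴ s⁻¹
Pressure gradient: |∂P/∂n| = 500 Pa / 342000 m = 1.46×10⁻³ Pa/m
Geostrophic balance (pressure-gradient force = Coriolis force):
V_g = (1/(fρ)) |∂P/∂n| = 1.46×10⁻³ / (1.34×10⁻⁴ × 0.739) = 14.7 m/s

14.7 m/s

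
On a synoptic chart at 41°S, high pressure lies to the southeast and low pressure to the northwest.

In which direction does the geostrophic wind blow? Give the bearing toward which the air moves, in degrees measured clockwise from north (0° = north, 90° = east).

The pressure-gradient force points toward the northwest (bearing 315°).
Geostrophic balance: in the Southern Hemisphere the Coriolis force deflects motion to the left, so the geostrophic wind blows 90° to the left of the pressure-gradient force (low pressure on the right).
Rotating 315° by 90° counterclockwise gives 225° — the wind blows toward the southwest.

225°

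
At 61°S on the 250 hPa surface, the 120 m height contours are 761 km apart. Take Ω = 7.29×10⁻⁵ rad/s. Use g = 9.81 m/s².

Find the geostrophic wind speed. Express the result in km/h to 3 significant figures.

Coriolis parameter at 61°S:
f = 2Ω sin φ = 2 × 7.29×10⁻⁵ × sin 61° = 1.28×10⁻⁴ s⁻¹
Height gradient: |∂Z/∂n| = 120 m / 761000 m = 1.58×10⁻⁴
On a pressure surface, geostrophic balance gives V_g = (g/f)|∂Z/∂n|:
V_g = 9.81 × 1.58×10⁻⁴ / 1.28×10⁻⁴ = 12.1 m/s
Converting: 12.1 m/s × 3.6 = 43.7 km/h

43.7 km/h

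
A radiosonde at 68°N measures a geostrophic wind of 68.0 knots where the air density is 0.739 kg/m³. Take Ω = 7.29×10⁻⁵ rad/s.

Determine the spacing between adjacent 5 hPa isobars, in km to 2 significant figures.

Coriolis parameter at 68°N:
f = 2Ω sin φ = 2 × 7.29×10⁻⁵ × sin 68° = 1.35×10⁻⁴ s⁻¹
Wind speed in SI: 68.0 knots = 35.0 m/s
Geostrophic balance rearranged: |∂P/∂n| = f ρ V_g
|∂P/∂n| = 1.35×10⁻⁴ × 0.739 × 35.0 = 3.49×10⁻³ Pa/m
Isobar spacing: Δn = ΔP/|∂P/∂n| = 500 Pa / 3.49×10⁻³ Pa/m = 143072 m ≈ 140 km

140 km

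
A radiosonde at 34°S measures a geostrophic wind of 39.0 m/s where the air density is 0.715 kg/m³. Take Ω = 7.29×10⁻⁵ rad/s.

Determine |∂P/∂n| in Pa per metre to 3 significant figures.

Coriolis parameter at 34°S:
f = 2Ω sin φ = 2 × 7.29×10⁻⁵ × sin 34° = 8.15×10⁻⁵ s⁻¹
Geostrophic balance rearranged: |∂P/∂n| = f ρ V_g
|∂P/∂n| = 8.15×10⁻⁵ × 0.715 × 39.0 = 2.27×10⁻³ Pa/m

2.27×10⁻³ Pa/m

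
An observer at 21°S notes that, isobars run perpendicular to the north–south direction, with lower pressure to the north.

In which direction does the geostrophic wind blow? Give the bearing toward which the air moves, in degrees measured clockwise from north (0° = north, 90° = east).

270°

The pressure-gradient force points toward the north (bearing 000°).
Geostrophic balance: in the Southern Hemisphere the Coriolis force deflects motion to the left, so the geostrophic wind blows 90° to the left of the pressure-gradient force (low pressure on the right).
Rotating 000° by 90° counterclockwise gives 270° — the wind blows toward the west.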